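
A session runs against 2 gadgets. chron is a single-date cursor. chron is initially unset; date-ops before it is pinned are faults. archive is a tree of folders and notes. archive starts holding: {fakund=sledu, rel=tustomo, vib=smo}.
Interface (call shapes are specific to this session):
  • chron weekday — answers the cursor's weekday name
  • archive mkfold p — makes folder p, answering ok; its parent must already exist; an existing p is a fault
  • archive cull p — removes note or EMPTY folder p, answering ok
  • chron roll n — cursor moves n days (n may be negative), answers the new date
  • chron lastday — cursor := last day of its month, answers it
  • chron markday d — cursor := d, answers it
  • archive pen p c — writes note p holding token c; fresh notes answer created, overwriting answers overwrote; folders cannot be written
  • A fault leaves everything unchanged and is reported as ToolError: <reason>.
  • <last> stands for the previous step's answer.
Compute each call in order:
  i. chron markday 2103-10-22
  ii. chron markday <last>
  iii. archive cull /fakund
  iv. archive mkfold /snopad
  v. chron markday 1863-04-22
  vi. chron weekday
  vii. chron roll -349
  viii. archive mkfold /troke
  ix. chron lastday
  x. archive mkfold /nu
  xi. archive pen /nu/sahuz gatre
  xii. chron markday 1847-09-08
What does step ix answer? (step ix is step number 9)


;; 1. chron markday(d='2103-10-22') : 2103-10-22
;; 2. chron markday(d='<last>') : 2103-10-22
;; 3. archive cull(p='/fakund') : ok
;; 4. archive mkfold(p='/snopad') : ok
;; 5. chron markday(d='1863-04-22') : 1863-04-22
;; 6. chron weekday() : Wednesday
;; 7. chron roll(n='-349') : 1862-05-08
;; 8. archive mkfold(p='/troke') : ok
;; 9. chron lastday() : 1862-05-31
;; 10. archive mkfold(p='/nu') : ok
;; 11. archive pen(p='/nu/sahuz', c='gatre') : created
;; 12. chron markday(d='1847-09-08') : 1847-09-08

Answer: 1862-05-31


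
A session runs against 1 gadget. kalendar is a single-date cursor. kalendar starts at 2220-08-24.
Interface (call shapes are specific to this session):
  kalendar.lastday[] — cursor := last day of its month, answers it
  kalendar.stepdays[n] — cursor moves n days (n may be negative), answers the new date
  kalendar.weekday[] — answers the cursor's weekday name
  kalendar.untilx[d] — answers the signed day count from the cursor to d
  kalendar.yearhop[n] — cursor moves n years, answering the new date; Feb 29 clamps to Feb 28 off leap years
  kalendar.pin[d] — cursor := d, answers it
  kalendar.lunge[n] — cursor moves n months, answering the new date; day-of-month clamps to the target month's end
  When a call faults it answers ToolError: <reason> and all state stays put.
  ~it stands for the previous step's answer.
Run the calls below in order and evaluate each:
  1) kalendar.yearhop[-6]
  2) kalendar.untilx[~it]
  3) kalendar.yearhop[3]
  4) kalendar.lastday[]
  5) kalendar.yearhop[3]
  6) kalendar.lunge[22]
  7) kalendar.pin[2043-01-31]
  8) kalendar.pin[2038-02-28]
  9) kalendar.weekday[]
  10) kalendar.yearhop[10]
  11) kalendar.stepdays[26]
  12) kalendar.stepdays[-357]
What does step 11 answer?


-- 1. kalendar.yearhop(n=-6) -> 2214-08-24
-- 2. kalendar.untilx(d=~it) -> 0
-- 3. kalendar.yearhop(n=3) -> 2217-08-24
-- 4. kalendar.lastday() -> 2217-08-31
-- 5. kalendar.yearhop(n=3) -> 2220-08-31
-- 6. kalendar.lunge(n=22) -> 2222-06-30
-- 7. kalendar.pin(d=2043-01-31) -> 2043-01-31
-- 8. kalendar.pin(d=2038-02-28) -> 2038-02-28
-- 9. kalendar.weekday() -> Sunday
-- 10. kalendar.yearhop(n=10) -> 2048-02-28
-- 11. kalendar.stepdays(n=26) -> 2048-03-25
-- 12. kalendar.stepdays(n=-357) -> 2047-04-03

Answer: 2048-03-25


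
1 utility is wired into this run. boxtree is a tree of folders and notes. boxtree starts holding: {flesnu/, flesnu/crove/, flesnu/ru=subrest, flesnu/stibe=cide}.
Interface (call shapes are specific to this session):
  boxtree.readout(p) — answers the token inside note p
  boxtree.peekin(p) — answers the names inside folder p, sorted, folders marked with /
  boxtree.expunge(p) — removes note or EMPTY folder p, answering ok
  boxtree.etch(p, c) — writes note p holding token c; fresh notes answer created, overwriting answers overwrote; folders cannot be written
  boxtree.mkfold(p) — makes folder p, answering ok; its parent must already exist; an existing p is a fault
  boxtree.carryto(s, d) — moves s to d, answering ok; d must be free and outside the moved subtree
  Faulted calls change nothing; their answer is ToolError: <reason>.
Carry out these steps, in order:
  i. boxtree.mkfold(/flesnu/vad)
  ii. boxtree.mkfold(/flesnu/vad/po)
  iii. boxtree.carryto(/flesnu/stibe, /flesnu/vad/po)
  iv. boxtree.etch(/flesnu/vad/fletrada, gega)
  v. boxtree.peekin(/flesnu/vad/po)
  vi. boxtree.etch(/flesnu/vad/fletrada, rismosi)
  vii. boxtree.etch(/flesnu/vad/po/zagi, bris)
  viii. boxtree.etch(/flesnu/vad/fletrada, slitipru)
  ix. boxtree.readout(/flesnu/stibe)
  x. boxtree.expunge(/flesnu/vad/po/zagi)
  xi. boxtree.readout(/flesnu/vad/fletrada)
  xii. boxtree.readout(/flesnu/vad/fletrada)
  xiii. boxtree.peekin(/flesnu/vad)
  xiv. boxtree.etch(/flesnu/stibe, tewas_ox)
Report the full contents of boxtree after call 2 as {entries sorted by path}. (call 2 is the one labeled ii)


;; mkfold(/flesnu/vad) : ok
;; mkfold(/flesnu/vad/po) : ok
;; carryto(/flesnu/stibe, /flesnu/vad/po) : ToolError: exists
;; etch(/flesnu/vad/fletrada, gega) : created
;; peekin(/flesnu/vad/po) : []
;; etch(/flesnu/vad/fletrada, rismosi) : overwrote
;; etch(/flesnu/vad/po/zagi, bris) : created
;; etch(/flesnu/vad/fletrada, slitipru) : overwrote
;; readout(/flesnu/stibe) : cide
;; expunge(/flesnu/vad/po/zagi) : ok
;; readout(/flesnu/vad/fletrada) : slitipru
;; readout(/flesnu/vad/fletrada) : slitipru
;; peekin(/flesnu/vad) : [fletrada, po/]
;; etch(/flesnu/stibe, tewas_ox) : overwrote

Answer: {flesnu/, flesnu/crove/, flesnu/ru=subrest, flesnu/stibe=cide, flesnu/vad/, flesnu/vad/po/}


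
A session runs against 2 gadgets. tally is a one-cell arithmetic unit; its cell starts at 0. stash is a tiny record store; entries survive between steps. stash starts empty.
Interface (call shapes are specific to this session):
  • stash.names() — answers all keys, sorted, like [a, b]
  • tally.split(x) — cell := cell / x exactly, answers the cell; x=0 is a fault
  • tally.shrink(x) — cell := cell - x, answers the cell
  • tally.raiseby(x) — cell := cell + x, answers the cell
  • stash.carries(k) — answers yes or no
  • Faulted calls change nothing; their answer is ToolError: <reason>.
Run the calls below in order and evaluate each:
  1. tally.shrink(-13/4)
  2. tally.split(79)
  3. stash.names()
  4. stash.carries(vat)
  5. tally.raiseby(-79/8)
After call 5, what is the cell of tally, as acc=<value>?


Answer: acc=-6215/632

Derivation:
I use tally.shrink using x='-13/4', and get 13/4.
Calling tally.split using x='79', and see 13/316.
I call stash.names, yielding [].
I run stash.carries using k='vat', → no.
Invoking tally.raiseby using x='-79/8', and observe -6215/632.


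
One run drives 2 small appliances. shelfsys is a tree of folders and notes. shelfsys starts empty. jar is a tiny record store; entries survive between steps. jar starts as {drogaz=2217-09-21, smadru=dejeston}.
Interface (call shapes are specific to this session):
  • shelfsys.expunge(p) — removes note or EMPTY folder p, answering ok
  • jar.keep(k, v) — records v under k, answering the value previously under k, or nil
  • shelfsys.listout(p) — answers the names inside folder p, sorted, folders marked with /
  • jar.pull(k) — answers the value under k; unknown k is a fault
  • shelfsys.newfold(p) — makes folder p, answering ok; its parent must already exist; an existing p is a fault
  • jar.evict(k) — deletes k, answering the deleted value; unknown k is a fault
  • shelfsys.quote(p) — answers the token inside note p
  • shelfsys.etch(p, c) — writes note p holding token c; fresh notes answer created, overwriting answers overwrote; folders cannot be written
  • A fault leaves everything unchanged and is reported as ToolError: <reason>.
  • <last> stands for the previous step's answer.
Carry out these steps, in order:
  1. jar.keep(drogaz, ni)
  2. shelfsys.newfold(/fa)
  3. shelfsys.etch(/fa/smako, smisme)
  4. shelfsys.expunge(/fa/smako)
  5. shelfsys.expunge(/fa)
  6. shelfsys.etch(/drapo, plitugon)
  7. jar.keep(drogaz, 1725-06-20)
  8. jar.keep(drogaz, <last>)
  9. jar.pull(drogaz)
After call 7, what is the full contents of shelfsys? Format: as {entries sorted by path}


$ jar.keep k=drogaz v=ni
[out] 2217-09-21
$ shelfsys.newfold p=/fa
[out] ok
$ shelfsys.etch p=/fa/smako c=smisme
[out] created
$ shelfsys.expunge p=/fa/smako
[out] ok
$ shelfsys.expunge p=/fa
[out] ok
$ shelfsys.etch p=/drapo c=plitugon
[out] created
$ jar.keep k=drogaz v=1725-06-20
[out] ni
$ jar.keep k=drogaz v=<last>
[out] 1725-06-20
$ jar.pull k=drogaz
[out] ni

Answer: {drapo=plitugon}


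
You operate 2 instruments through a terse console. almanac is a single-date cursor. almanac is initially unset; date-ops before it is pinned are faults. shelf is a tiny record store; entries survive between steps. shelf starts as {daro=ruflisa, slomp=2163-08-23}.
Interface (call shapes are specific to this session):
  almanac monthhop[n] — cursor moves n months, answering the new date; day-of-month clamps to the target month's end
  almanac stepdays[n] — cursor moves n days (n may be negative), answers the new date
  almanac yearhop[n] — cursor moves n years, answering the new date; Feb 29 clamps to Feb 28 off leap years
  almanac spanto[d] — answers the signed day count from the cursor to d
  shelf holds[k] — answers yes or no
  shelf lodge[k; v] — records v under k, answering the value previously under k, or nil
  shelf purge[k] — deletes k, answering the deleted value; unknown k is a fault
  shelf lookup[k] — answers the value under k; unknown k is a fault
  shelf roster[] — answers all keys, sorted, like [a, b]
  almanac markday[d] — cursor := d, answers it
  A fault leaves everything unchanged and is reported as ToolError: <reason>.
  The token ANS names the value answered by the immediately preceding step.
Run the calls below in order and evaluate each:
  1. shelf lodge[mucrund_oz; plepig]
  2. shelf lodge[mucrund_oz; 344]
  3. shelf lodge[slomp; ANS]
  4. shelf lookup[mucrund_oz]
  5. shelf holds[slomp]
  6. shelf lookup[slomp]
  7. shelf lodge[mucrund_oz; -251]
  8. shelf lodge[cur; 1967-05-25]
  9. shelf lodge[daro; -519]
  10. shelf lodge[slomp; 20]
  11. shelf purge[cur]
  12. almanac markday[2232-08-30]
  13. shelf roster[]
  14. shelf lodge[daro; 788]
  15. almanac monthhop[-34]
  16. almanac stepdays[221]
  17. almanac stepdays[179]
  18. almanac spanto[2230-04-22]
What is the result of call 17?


I use shelf lodge passing k: mucrund_oz, v: plepig: nil.
I use shelf lodge passing k: mucrund_oz, v: 344, which returns plepig.
I call shelf lodge passing k: slomp, v: ANS: 2163-08-23.
I invoke shelf lookup passing k: mucrund_oz: 344.
Now I run shelf holds passing k: slomp, and get yes.
I use shelf lookup passing k: slomp, giving plepig.
I invoke shelf lodge passing k: mucrund_oz, v: -251, and get 344.
Calling shelf lodge passing k: cur, v: 1967-05-25, and get nil.
Using shelf lodge passing k: daro, v: -519, giving ruflisa.
Calling shelf lodge passing k: slomp, v: 20, and observe plepig.
Next I call shelf purge passing k: cur, and see 1967-05-25.
Next I call almanac markday passing d: 2232-08-30, giving 2232-08-30.
Using shelf roster(), and get [daro, mucrund_oz, slomp].
Calling shelf lodge passing k: daro, v: 788, yielding -519.
Using almanac monthhop passing n: -34, → 2229-10-30.
I try almanac stepdays passing n: 221, yielding 2230-06-08.
Using almanac stepdays passing n: 179, giving 2230-12-04.
Calling almanac spanto passing d: 2230-04-22, which returns -226.

Answer: 2230-12-04


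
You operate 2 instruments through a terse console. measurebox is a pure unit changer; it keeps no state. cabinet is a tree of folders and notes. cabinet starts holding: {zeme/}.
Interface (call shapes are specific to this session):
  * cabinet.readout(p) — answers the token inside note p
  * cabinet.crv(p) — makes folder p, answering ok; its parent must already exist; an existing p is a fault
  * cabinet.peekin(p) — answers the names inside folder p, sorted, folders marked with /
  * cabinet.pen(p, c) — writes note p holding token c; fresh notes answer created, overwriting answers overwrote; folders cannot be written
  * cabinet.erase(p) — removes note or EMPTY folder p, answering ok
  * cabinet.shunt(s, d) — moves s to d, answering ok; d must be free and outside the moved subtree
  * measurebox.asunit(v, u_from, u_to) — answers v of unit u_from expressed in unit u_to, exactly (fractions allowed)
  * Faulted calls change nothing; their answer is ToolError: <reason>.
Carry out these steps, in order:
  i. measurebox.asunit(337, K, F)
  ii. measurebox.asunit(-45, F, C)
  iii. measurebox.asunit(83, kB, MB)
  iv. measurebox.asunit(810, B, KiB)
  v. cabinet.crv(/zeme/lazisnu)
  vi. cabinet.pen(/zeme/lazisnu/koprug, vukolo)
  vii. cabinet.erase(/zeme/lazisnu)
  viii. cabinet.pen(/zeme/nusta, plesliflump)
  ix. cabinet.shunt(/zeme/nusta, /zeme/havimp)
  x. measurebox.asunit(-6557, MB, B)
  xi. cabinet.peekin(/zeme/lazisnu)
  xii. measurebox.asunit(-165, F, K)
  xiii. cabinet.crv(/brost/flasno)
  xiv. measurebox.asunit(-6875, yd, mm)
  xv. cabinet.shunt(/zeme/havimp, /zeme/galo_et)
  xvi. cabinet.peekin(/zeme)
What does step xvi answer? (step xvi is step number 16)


Answer: [galo_et, lazisnu/]

Derivation:
! measurebox.asunit(v→337, u_from→K, u_to→F) -> 14693/100
! measurebox.asunit(v→-45, u_from→F, u_to→C) -> -385/9
! measurebox.asunit(v→83, u_from→kB, u_to→MB) -> 83/1000
! measurebox.asunit(v→810, u_from→B, u_to→KiB) -> 405/512
! cabinet.crv(p→/zeme/lazisnu) -> ok
! cabinet.pen(p→/zeme/lazisnu/koprug, c→vukolo) -> created
! cabinet.erase(p→/zeme/lazisnu) -> ToolError: not empty
! cabinet.pen(p→/zeme/nusta, c→plesliflump) -> created
! cabinet.shunt(s→/zeme/nusta, d→/zeme/havimp) -> ok
! measurebox.asunit(v→-6557, u_from→MB, u_to→B) -> -6557000000
! cabinet.peekin(p→/zeme/lazisnu) -> [koprug]
! measurebox.asunit(v→-165, u_from→F, u_to→K) -> 29467/180
! cabinet.crv(p→/brost/flasno) -> ToolError: no parent
! measurebox.asunit(v→-6875, u_from→yd, u_to→mm) -> -6286500
! cabinet.shunt(s→/zeme/havimp, d→/zeme/galo_et) -> ok
! cabinet.peekin(p→/zeme) -> [galo_et, lazisnu/]


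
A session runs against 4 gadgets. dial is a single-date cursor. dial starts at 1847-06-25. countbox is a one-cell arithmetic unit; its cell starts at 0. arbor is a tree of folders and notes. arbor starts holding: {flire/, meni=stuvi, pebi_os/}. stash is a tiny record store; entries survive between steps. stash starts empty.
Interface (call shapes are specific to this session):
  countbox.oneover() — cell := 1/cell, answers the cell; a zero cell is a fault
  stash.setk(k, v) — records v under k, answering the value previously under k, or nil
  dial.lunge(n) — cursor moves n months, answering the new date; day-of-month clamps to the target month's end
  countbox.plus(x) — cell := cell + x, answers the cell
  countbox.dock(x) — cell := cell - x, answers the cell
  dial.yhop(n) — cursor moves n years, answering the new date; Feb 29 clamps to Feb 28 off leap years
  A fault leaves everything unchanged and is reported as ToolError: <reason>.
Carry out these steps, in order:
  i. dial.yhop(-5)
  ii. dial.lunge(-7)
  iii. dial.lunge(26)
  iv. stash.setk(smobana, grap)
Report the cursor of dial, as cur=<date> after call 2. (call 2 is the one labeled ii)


Answer: cur=1841-11-25

Derivation:
Then dial.yhop passing n: -5: 1842-06-25.
Now I run dial.lunge passing n: -7, and get 1841-11-25.
I use dial.lunge passing n: 26, and get 1844-01-25.
I use stash.setk passing k: smobana, v: grap, giving nil.


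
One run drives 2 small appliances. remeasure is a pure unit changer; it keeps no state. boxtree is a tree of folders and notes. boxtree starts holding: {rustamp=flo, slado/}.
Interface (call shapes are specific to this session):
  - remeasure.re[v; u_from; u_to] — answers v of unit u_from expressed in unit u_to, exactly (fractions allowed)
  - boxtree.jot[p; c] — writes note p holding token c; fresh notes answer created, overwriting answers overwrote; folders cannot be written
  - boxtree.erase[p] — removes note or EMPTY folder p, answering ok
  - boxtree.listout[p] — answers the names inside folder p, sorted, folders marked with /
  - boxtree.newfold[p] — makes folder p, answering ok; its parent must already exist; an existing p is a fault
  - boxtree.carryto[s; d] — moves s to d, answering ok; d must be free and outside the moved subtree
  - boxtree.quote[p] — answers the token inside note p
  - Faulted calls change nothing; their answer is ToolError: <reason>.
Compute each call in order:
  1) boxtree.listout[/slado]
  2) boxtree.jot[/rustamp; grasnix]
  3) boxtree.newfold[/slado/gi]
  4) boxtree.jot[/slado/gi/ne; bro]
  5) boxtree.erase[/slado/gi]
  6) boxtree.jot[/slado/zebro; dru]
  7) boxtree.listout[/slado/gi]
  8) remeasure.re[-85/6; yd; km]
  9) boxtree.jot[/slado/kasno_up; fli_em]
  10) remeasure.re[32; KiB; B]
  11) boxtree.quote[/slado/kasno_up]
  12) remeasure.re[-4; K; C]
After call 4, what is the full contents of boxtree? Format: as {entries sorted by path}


Do: listout[p=/slado]
See: []
Do: jot[p=/rustamp; c=grasnix]
See: overwrote
Do: newfold[p=/slado/gi]
See: ok
Do: jot[p=/slado/gi/ne; c=bro]
See: created
Do: erase[p=/slado/gi]
See: ToolError: not empty
Do: jot[p=/slado/zebro; c=dru]
See: created
Do: listout[p=/slado/gi]
See: [ne]
Do: re[v=-85/6; u_from=yd; u_to=km]
See: -6477/500000
Do: jot[p=/slado/kasno_up; c=fli_em]
See: created
Do: re[v=32; u_from=KiB; u_to=B]
See: 32768
Do: quote[p=/slado/kasno_up]
See: fli_em
Do: re[v=-4; u_from=K; u_to=C]
See: -5543/20

Answer: {rustamp=grasnix, slado/, slado/gi/, slado/gi/ne=bro}


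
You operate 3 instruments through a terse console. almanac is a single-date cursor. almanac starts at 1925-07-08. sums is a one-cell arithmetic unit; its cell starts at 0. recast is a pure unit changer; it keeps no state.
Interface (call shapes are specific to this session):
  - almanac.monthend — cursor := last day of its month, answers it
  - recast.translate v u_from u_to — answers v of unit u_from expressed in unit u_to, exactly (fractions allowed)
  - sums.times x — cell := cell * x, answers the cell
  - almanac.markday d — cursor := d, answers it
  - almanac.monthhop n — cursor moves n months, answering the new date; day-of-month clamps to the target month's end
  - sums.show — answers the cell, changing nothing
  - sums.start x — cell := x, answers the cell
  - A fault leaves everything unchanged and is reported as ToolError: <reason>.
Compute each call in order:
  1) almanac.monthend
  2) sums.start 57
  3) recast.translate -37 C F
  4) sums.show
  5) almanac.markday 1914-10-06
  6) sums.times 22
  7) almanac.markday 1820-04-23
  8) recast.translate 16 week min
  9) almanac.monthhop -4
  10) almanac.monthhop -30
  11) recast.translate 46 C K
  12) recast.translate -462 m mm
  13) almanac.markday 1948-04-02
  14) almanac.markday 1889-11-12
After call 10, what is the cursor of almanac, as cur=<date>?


>>> monthend
= 1925-07-31
>>> start x=57
= 57
>>> translate v=-37 u_from=C u_to=F
= -173/5
>>> show
= 57
>>> markday d=1914-10-06
= 1914-10-06
>>> times x=22
= 1254
>>> markday d=1820-04-23
= 1820-04-23
>>> translate v=16 u_from=week u_to=min
= 161280
>>> monthhop n=-4
= 1819-12-23
>>> monthhop n=-30
= 1817-06-23
>>> translate v=46 u_from=C u_to=K
= 6383/20
>>> translate v=-462 u_from=m u_to=mm
= -462000
>>> markday d=1948-04-02
= 1948-04-02
>>> markday d=1889-11-12
= 1889-11-12

Answer: cur=1817-06-23


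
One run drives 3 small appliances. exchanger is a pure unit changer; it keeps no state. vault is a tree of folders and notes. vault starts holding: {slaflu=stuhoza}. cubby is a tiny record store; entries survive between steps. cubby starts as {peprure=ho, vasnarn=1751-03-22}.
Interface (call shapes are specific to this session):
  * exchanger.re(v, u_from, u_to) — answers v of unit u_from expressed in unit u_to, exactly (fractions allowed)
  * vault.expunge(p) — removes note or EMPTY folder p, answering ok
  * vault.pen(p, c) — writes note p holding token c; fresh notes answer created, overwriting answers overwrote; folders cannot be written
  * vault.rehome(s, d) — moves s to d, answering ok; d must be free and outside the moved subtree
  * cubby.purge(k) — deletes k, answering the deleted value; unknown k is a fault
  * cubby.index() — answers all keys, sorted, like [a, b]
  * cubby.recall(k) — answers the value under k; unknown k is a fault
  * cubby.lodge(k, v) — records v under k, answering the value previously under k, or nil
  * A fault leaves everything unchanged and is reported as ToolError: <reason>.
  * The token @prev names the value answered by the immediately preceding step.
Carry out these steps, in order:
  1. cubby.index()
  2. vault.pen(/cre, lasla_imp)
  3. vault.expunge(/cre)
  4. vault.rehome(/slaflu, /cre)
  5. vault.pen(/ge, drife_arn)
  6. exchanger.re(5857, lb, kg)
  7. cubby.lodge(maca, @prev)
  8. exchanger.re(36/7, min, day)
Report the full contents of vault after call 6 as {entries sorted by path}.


;; 1. cubby.index() ~> [peprure, vasnarn]
;; 2. vault.pen(p→/cre, c→lasla_imp) ~> created
;; 3. vault.expunge(p→/cre) ~> ok
;; 4. vault.rehome(s→/slaflu, d→/cre) ~> ok
;; 5. vault.pen(p→/ge, c→drife_arn) ~> created
;; 6. exchanger.re(v→5857, u_from→lb, u_to→kg) ~> 265669051109/100000000
;; 7. cubby.lodge(k→maca, v→@prev) ~> nil
;; 8. exchanger.re(v→36/7, u_from→min, u_to→day) ~> 1/280

Answer: {cre=stuhoza, ge=drife_arn}


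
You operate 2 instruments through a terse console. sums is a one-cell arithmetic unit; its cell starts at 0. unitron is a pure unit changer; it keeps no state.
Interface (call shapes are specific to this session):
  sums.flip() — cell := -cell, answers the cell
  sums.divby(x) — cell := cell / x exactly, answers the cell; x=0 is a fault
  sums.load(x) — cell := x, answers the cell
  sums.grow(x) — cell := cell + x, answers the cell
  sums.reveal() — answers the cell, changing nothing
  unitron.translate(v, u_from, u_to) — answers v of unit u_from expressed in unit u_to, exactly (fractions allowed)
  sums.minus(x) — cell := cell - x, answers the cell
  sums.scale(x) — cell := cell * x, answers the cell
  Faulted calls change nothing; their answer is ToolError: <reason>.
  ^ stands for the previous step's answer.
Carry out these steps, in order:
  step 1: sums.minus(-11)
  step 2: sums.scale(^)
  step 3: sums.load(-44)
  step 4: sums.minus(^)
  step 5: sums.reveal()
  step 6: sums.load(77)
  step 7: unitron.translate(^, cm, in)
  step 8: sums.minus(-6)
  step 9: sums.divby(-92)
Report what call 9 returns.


Answer: -83/92

Derivation:
==> sums.minus(x='-11')
<== 11
==> sums.scale(x='^')
<== 121
==> sums.load(x='-44')
<== -44
==> sums.minus(x='^')
<== 0
==> sums.reveal()
<== 0
==> sums.load(x='77')
<== 77
==> unitron.translate(v='^', u_from='cm', u_to='in')
<== 3850/127
==> sums.minus(x='-6')
<== 83
==> sums.divby(x='-92')
<== -83/92


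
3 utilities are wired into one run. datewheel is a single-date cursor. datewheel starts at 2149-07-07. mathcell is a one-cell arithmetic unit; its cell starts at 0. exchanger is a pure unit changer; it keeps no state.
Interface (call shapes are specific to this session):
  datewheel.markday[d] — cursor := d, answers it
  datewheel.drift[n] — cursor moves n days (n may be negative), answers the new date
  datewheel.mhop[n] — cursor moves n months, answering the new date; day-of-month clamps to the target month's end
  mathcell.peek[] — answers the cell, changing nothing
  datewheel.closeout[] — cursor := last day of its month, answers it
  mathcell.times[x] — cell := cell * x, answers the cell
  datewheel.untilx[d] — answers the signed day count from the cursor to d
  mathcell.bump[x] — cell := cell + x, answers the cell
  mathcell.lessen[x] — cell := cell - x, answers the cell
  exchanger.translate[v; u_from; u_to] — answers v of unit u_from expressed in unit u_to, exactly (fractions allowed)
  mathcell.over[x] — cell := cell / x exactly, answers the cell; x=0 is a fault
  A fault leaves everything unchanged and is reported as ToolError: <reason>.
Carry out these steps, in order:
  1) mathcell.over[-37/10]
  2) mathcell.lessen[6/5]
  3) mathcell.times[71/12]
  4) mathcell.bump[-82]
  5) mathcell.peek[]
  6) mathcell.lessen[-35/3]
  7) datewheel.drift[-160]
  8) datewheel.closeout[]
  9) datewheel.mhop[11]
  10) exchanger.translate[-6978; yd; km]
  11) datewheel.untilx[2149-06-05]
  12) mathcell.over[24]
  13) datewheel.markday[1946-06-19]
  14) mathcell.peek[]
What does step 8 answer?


Answer: 2149-01-31

Derivation:
Invoking mathcell.over passing x→-37/10, and see 0.
Invoking mathcell.lessen passing x→6/5: -6/5.
Now I run mathcell.times passing x→71/12, giving -71/10.
I run mathcell.bump passing x→-82: -891/10.
Invoking mathcell.peek(), and observe -891/10.
I use mathcell.lessen passing x→-35/3, and observe -2323/30.
I invoke datewheel.drift passing n→-160, which returns 2149-01-28.
I invoke datewheel.closeout, which returns 2149-01-31.
I use datewheel.mhop passing n→11, — result: 2149-12-31.
I invoke exchanger.translate passing v→-6978, u_from→yd, u_to→km, and observe -3987927/625000.
Calling datewheel.untilx passing d→2149-06-05, which returns -209.
Then mathcell.over passing x→24, which returns -2323/720.
Then datewheel.markday passing d→1946-06-19, and get 1946-06-19.
Invoking mathcell.peek(), — result: -2323/720.


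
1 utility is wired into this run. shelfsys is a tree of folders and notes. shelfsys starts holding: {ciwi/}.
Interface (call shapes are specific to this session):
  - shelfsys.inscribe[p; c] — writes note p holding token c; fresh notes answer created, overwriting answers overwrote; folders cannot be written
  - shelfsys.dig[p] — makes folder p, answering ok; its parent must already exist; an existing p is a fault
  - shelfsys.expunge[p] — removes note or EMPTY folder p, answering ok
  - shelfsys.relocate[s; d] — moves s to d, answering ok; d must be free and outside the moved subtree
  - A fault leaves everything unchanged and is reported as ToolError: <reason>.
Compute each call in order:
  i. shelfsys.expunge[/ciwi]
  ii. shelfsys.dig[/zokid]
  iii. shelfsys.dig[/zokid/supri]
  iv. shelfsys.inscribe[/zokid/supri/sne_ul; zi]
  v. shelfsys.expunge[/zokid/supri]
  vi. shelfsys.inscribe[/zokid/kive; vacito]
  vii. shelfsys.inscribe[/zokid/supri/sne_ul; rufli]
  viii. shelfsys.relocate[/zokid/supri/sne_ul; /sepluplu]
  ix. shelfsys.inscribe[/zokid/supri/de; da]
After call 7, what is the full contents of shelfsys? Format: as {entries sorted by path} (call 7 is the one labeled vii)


[in] shelfsys.expunge p='/ciwi'
= ok
[in] shelfsys.dig p='/zokid'
= ok
[in] shelfsys.dig p='/zokid/supri'
= ok
[in] shelfsys.inscribe p='/zokid/supri/sne_ul' c='zi'
= created
[in] shelfsys.expunge p='/zokid/supri'
= ToolError: not empty
[in] shelfsys.inscribe p='/zokid/kive' c='vacito'
= created
[in] shelfsys.inscribe p='/zokid/supri/sne_ul' c='rufli'
= overwrote
[in] shelfsys.relocate s='/zokid/supri/sne_ul' d='/sepluplu'
= ok
[in] shelfsys.inscribe p='/zokid/supri/de' c='da'
= created

Answer: {zokid/, zokid/kive=vacito, zokid/supri/, zokid/supri/sne_ul=rufli}


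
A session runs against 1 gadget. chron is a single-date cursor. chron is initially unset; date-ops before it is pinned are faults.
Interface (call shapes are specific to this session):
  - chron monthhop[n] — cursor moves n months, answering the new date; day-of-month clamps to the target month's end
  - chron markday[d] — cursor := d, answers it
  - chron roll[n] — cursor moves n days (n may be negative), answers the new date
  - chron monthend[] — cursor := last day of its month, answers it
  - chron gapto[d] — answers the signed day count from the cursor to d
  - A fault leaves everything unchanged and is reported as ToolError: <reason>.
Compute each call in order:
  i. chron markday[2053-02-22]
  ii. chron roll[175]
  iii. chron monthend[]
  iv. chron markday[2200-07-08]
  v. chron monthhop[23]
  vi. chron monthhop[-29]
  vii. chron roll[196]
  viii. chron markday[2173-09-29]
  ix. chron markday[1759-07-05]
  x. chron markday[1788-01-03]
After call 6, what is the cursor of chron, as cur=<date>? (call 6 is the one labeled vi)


Step: chron markday[d=2053-02-22]
Result: 2053-02-22
Step: chron roll[n=175]
Result: 2053-08-16
Step: chron monthend[]
Result: 2053-08-31
Step: chron markday[d=2200-07-08]
Result: 2200-07-08
Step: chron monthhop[n=23]
Result: 2202-06-08
Step: chron monthhop[n=-29]
Result: 2200-01-08
Step: chron roll[n=196]
Result: 2200-07-23
Step: chron markday[d=2173-09-29]
Result: 2173-09-29
Step: chron markday[d=1759-07-05]
Result: 1759-07-05
Step: chron markday[d=1788-01-03]
Result: 1788-01-03

Answer: cur=2200-01-08


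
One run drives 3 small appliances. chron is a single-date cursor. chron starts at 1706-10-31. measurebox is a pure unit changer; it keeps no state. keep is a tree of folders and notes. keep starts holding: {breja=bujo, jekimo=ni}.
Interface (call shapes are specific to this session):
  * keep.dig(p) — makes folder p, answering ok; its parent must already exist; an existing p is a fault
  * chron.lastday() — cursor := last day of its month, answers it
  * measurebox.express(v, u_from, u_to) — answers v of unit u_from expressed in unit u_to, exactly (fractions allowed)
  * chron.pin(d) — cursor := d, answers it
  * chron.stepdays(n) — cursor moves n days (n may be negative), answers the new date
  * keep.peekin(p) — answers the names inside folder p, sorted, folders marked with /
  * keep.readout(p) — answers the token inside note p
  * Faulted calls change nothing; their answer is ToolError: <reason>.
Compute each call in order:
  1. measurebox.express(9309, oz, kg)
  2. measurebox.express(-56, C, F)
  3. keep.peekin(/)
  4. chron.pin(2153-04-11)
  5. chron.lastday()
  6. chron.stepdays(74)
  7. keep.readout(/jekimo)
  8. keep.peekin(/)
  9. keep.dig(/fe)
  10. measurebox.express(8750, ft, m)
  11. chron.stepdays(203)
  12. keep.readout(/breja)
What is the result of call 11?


~$ express 9309 oz kg
[out] 422249137233/1600000000
~$ express -56 C F
[out] -344/5
~$ peekin /
[out] [breja, jekimo]
~$ pin 2153-04-11
[out] 2153-04-11
~$ lastday
[out] 2153-04-30
~$ stepdays 74
[out] 2153-07-13
~$ readout /jekimo
[out] ni
~$ peekin /
[out] [breja, jekimo]
~$ dig /fe
[out] ok
~$ express 8750 ft m
[out] 2667
~$ stepdays 203
[out] 2154-02-01
~$ readout /breja
[out] bujo

Answer: 2154-02-01


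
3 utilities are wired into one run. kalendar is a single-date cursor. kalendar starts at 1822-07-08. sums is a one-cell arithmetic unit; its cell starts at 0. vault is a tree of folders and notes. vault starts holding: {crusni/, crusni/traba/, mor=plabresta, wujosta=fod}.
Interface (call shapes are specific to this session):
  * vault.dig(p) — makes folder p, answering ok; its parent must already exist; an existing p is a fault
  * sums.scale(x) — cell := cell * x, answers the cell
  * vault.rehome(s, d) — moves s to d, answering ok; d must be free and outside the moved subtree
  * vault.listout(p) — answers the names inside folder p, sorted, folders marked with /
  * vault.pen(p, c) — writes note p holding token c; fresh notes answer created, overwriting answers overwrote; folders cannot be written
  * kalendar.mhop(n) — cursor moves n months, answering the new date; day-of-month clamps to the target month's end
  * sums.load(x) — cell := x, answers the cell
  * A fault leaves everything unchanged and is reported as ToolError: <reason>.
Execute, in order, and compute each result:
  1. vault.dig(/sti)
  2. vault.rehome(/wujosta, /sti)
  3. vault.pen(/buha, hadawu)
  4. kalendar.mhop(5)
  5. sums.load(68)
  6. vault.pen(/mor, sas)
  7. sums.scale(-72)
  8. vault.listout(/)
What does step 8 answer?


-> vault.dig(p: /sti)
<- ok
-> vault.rehome(s: /wujosta, d: /sti)
<- ToolError: exists
-> vault.pen(p: /buha, c: hadawu)
<- created
-> kalendar.mhop(n: 5)
<- 1822-12-08
-> sums.load(x: 68)
<- 68
-> vault.pen(p: /mor, c: sas)
<- overwrote
-> sums.scale(x: -72)
<- -4896
-> vault.listout(p: /)
<- [buha, crusni/, mor, sti/, wujosta]

Answer: [buha, crusni/, mor, sti/, wujosta]


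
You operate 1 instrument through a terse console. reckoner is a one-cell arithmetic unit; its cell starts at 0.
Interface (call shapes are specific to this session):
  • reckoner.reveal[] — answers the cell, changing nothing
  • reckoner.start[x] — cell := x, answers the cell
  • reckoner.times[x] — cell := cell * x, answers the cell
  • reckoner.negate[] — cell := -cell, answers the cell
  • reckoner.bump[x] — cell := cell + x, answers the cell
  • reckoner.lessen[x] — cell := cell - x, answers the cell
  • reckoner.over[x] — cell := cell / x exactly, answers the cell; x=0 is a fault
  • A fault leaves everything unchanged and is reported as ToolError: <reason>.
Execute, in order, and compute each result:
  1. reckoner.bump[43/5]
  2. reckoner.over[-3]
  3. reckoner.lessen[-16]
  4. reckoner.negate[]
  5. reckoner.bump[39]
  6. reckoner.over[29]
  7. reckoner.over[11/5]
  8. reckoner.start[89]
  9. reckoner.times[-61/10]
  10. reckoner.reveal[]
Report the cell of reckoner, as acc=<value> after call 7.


Answer: acc=388/957

Derivation:
Using reckoner.bump with x→43/5, giving 43/5.
I invoke reckoner.over with x→-3, → -43/15.
I run reckoner.lessen with x→-16: 197/15.
Now I run reckoner.negate, which returns -197/15.
Calling reckoner.bump with x→39, yielding 388/15.
I run reckoner.over with x→29, yielding 388/435.
Using reckoner.over with x→11/5, giving 388/957.
Invoking reckoner.start with x→89, — result: 89.
I run reckoner.times with x→-61/10, which returns -5429/10.
I invoke reckoner.reveal(), — result: -5429/10.


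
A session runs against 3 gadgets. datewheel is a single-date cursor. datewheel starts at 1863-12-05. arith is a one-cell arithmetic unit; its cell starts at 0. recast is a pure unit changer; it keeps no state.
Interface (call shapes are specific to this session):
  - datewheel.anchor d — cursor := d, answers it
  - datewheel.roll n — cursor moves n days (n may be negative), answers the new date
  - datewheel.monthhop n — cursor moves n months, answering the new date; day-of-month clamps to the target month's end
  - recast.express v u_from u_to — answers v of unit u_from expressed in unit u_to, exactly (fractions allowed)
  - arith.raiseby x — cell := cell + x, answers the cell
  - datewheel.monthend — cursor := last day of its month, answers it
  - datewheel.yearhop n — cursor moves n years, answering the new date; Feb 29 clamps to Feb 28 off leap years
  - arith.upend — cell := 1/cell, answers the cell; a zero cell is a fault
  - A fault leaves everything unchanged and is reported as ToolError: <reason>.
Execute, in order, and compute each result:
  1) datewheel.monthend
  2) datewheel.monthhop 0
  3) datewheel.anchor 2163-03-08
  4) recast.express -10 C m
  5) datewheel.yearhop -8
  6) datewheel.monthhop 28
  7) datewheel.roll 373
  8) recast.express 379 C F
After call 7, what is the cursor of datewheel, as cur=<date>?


Answer: cur=2158-07-16

Derivation:
! 1. datewheel.monthend() -> 1863-12-31
! 2. datewheel.monthhop(n=0) -> 1863-12-31
! 3. datewheel.anchor(d=2163-03-08) -> 2163-03-08
! 4. recast.express(v=-10, u_from=C, u_to=m) -> ToolError: incompatible units
! 5. datewheel.yearhop(n=-8) -> 2155-03-08
! 6. datewheel.monthhop(n=28) -> 2157-07-08
! 7. datewheel.roll(n=373) -> 2158-07-16
! 8. recast.express(v=379, u_from=C, u_to=F) -> 3571/5


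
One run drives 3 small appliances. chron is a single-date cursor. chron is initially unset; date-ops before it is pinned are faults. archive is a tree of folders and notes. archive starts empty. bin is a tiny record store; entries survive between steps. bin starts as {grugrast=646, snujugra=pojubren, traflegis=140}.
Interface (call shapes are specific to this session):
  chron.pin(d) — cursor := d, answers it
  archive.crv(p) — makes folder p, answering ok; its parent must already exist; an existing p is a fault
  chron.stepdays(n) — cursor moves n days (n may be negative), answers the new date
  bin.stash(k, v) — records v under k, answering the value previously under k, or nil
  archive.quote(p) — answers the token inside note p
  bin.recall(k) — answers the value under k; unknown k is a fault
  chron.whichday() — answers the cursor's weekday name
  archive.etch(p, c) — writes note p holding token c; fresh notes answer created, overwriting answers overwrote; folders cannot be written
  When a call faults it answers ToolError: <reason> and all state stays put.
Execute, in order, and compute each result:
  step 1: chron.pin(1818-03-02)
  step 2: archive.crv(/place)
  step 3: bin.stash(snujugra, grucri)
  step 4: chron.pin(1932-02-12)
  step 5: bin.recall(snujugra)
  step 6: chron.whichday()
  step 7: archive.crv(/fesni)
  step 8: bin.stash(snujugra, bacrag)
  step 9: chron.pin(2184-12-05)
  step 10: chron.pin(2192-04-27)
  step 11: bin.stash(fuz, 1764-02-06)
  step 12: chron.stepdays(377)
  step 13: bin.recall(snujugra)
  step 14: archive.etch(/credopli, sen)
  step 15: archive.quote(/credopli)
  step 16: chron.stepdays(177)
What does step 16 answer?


·→ chron.pin(d=1818-03-02)
·← 1818-03-02
·→ archive.crv(p=/place)
·← ok
·→ bin.stash(k=snujugra, v=grucri)
·← pojubren
·→ chron.pin(d=1932-02-12)
·← 1932-02-12
·→ bin.recall(k=snujugra)
·← grucri
·→ chron.whichday()
·← Friday
·→ archive.crv(p=/fesni)
·← ok
·→ bin.stash(k=snujugra, v=bacrag)
·← grucri
·→ chron.pin(d=2184-12-05)
·← 2184-12-05
·→ chron.pin(d=2192-04-27)
·← 2192-04-27
·→ bin.stash(k=fuz, v=1764-02-06)
·← nil
·→ chron.stepdays(n=377)
·← 2193-05-09
·→ bin.recall(k=snujugra)
·← bacrag
·→ archive.etch(p=/credopli, c=sen)
·← created
·→ archive.quote(p=/credopli)
·← sen
·→ chron.stepdays(n=177)
·← 2193-11-02

Answer: 2193-11-02


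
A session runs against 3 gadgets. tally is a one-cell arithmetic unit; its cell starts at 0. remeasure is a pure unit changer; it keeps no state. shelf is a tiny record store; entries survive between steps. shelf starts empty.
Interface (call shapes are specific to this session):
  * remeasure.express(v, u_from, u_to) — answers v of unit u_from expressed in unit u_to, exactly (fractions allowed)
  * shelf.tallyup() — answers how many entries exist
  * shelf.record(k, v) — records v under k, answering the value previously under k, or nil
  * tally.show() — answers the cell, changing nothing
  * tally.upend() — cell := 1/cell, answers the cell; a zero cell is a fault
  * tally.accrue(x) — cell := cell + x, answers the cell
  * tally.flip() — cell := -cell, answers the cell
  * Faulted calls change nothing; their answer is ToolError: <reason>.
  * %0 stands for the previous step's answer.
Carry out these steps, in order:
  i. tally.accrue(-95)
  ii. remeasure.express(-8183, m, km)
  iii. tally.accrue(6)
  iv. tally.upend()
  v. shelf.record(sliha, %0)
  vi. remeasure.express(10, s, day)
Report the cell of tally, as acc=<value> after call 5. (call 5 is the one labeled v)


I use tally.accrue on x='-95', and observe -95.
Then remeasure.express on v='-8183', u_from='m', u_to='km', which returns -8183/1000.
I try tally.accrue on x='6', giving -89.
Next I call tally.upend(), giving -1/89.
I use shelf.record on k='sliha', v='%0', and see nil.
Invoking remeasure.express on v='10', u_from='s', u_to='day', → 1/8640.

Answer: acc=-1/89


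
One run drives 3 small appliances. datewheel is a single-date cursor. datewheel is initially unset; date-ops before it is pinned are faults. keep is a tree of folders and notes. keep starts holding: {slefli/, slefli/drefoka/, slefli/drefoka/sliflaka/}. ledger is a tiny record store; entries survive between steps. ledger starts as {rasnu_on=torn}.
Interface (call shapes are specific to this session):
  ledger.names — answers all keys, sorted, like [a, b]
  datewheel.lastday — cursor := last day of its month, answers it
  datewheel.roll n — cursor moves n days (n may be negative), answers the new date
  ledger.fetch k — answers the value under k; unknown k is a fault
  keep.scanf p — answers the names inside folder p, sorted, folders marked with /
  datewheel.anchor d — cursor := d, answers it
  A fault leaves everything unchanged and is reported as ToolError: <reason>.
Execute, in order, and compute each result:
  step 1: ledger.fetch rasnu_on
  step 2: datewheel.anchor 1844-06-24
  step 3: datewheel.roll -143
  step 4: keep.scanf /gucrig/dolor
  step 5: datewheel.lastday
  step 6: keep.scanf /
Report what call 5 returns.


Answer: 1844-02-29

Derivation:
> ledger.fetch rasnu_on
[out] torn
> datewheel.anchor 1844-06-24
[out] 1844-06-24
> datewheel.roll -143
[out] 1844-02-02
> keep.scanf /gucrig/dolor
[out] ToolError: not found
> datewheel.lastday
[out] 1844-02-29
> keep.scanf /
[out] [slefli/]
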